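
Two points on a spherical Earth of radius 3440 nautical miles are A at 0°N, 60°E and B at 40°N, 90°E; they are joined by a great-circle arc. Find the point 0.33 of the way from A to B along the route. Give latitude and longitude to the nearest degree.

≈ 14°N, 68°E

Write both endpoints as unit vectors p₁, p₂ with components (cos φ cos λ, cos φ sin λ, sin φ).
The central angle between the endpoints is δ = arccos(p₁·p₂) ≈ 0.845 rad (48.4°).
Interpolate at f = 0.33 with slerp weights a = sin((1−f)δ)/sin δ ≈ 0.717, b = sin(fδ)/sin δ ≈ 0.368.
p = a·p₁ + b·p₂ ≈ (0.359, 0.903, 0.237); φ = arcsin(p_z) ≈ 13.68°, λ = atan2(p_y, p_x) ≈ 68.34°.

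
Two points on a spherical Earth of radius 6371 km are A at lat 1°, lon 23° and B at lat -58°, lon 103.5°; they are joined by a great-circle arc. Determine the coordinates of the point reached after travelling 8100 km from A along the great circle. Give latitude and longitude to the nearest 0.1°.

From cos δ = sin φ₁ sin φ₂ + cos φ₁ cos φ₂ cos Δλ, the central angle is δ ≈ 1.498 rad (85.8°). The total great-circle distance is δ·R ≈ 1.498 × 6371 ≈ 9544 km, so the target fraction is f = 8100/9544 ≈ 0.849.
Interpolate at f ≈ 0.849 with slerp weights a = sin((1−f)δ)/sin δ ≈ 0.225, b = sin(fδ)/sin δ ≈ 0.958.
p = a·p₁ + b·p₂ ≈ (0.089, 0.582, -0.809); φ = arcsin(p_z) ≈ -53.95°, λ = atan2(p_y, p_x) ≈ 81.31°.

≈ lat -54.0°, lon 81.3°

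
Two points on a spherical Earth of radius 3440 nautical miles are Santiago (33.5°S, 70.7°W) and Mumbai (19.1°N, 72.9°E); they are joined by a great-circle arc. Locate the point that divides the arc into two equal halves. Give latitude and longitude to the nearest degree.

The haversine formula gives a central angle δ ≈ 2.523 rad (144.6°) between the endpoints.
Interpolate at f = 1/2 with slerp weights a = sin((1−f)δ)/sin δ ≈ 1.643, b = sin(fδ)/sin δ ≈ 1.643.
p = a·p₁ + b·p₂ ≈ (0.910, 0.191, -0.369); φ = arcsin(p_z) ≈ -21.67°, λ = atan2(p_y, p_x) ≈ 11.85°.

≈ 22°S, 12°E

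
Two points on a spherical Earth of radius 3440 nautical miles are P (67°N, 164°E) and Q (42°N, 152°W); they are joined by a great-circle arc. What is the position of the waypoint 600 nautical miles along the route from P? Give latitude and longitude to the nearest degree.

Write both endpoints as unit vectors p₁, p₂ with components (cos φ cos λ, cos φ sin λ, sin φ).
The central angle between the endpoints is δ = arccos(p₁·p₂) ≈ 0.601 rad (34.4°). The total great-circle distance is δ·R ≈ 0.601 × 3440 ≈ 2067 nmi, so the target fraction is f = 600/2067 ≈ 0.290.
Interpolate at f ≈ 0.290 with slerp weights a = sin((1−f)δ)/sin δ ≈ 0.732, b = sin(fδ)/sin δ ≈ 0.307.
p = a·p₁ + b·p₂ ≈ (-0.476, -0.028, 0.879); φ = arcsin(p_z) ≈ 61.51°, λ = atan2(p_y, p_x) ≈ -176.60°.

≈ (62°N, 177°W)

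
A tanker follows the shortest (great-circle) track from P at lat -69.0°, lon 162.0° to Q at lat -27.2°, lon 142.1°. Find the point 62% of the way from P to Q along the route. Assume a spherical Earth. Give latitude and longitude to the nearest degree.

From cos δ = sin φ₁ sin φ₂ + cos φ₁ cos φ₂ cos Δλ, the central angle is δ ≈ 0.758 rad (43.4°).
Interpolate at f = 0.62 with slerp weights a = sin((1−f)δ)/sin δ ≈ 0.413, b = sin(fδ)/sin δ ≈ 0.659.
p = a·p₁ + b·p₂ ≈ (-0.603, 0.406, -0.687); φ = arcsin(p_z) ≈ -43.38°, λ = atan2(p_y, p_x) ≈ 146.08°.

≈ lat -43°, lon 146°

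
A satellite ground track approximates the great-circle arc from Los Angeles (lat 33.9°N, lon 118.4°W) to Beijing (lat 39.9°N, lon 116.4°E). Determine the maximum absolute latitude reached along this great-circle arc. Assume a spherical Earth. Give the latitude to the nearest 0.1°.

The great circle lies in the plane with unit normal n̂ = (p₁ × p₂)/|p₁ × p₂|.
Here n̂_z ≈ -0.520; the vertex latitude is φ_max = arccos|n̂_z| ≈ 58.6°.
Check via Clairaut: cos φ_max = |cos φ₁| · sin C = cos(33.9°)·sin(38.8°) ≈ 0.520, again giving ≈ 58.6°.

≈ 58.6°N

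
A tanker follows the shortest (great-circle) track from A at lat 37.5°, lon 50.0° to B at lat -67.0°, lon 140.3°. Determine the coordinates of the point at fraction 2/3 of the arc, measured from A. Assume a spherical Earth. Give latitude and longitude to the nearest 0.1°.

≈ lat -38.1°, lon 86.6°

Convert each endpoint to a unit vector on the sphere (x = cos φ cos λ, y = cos φ sin λ, z = sin φ).
The central angle between the endpoints is δ = arccos(p₁·p₂) ≈ 2.168 rad (124.2°).
Interpolate at f = 2/3 with slerp weights a = sin((1−f)δ)/sin δ ≈ 0.799, b = sin(fδ)/sin δ ≈ 1.199.
p = a·p₁ + b·p₂ ≈ (0.047, 0.785, -0.617); φ = arcsin(p_z) ≈ -38.13°, λ = atan2(p_y, p_x) ≈ 86.57°.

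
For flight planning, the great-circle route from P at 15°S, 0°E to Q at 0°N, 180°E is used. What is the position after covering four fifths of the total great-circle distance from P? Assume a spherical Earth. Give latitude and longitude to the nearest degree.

Write both endpoints as unit vectors p₁, p₂ with components (cos φ cos λ, cos φ sin λ, sin φ).
The central angle between the endpoints is δ = arccos(p₁·p₂) ≈ 2.880 rad (165.0°).
Interpolate at f = 4/5 with slerp weights a = sin((1−f)δ)/sin δ ≈ 2.104, b = sin(fδ)/sin δ ≈ 2.871.
p = a·p₁ + b·p₂ ≈ (-0.839, -0.000, -0.545); φ = arcsin(p_z) ≈ -33.00°, λ = atan2(p_y, p_x) ≈ -180.00°.

≈ 33°S, 180°E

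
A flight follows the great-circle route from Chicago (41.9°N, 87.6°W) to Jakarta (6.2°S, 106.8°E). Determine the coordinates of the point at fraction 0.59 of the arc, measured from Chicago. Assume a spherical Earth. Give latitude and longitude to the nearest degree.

Convert each endpoint to a unit vector on the sphere (x = cos φ cos λ, y = cos φ sin λ, z = sin φ).
The central angle between the endpoints is δ = arccos(p₁·p₂) ≈ 2.480 rad (142.1°).
Interpolate at f = 0.59 with slerp weights a = sin((1−f)δ)/sin δ ≈ 1.384, b = sin(fδ)/sin δ ≈ 1.618.
p = a·p₁ + b·p₂ ≈ (-0.422, 0.511, 0.749); φ = arcsin(p_z) ≈ 48.53°, λ = atan2(p_y, p_x) ≈ 129.55°.

≈ 49°N, 130°E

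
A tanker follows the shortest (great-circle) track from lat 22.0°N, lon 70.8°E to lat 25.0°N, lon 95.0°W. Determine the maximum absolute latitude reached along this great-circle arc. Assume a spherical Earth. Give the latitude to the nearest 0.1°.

The great circle lies in the plane with unit normal n̂ = (p₁ × p₂)/|p₁ × p₂|.
Here n̂_z ≈ -0.273; the vertex latitude is φ_max = arccos|n̂_z| ≈ 74.1°.
Check via Clairaut: cos φ_max = |cos φ₁| · sin C = cos(22.0°)·sin(17.1°) ≈ 0.273, again giving ≈ 74.1°.

≈ 74.1°N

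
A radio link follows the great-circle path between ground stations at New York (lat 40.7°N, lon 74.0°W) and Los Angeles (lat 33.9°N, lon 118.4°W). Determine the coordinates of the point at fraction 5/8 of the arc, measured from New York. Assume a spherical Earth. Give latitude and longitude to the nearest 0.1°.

≈ lat 38.4°N, lon 102.8°W

Convert each endpoint to a unit vector on the sphere (x = cos φ cos λ, y = cos φ sin λ, z = sin φ).
The central angle between the endpoints is δ = arccos(p₁·p₂) ≈ 0.621 rad (35.6°).
Interpolate at f = 5/8 with slerp weights a = sin((1−f)δ)/sin δ ≈ 0.397, b = sin(fδ)/sin δ ≈ 0.650.
p = a·p₁ + b·p₂ ≈ (-0.174, -0.764, 0.621); φ = arcsin(p_z) ≈ 38.42°, λ = atan2(p_y, p_x) ≈ -102.82°.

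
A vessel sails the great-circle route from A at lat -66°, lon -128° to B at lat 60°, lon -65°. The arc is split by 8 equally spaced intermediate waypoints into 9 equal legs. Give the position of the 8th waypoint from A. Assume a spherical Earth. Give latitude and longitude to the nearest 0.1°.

Convert each endpoint to a unit vector on the sphere (x = cos φ cos λ, y = cos φ sin λ, z = sin φ).
The central angle between the endpoints is δ = arccos(p₁·p₂) ≈ 2.345 rad (134.3°).
Interpolate at f = 8/9 with slerp weights a = sin((1−f)δ)/sin δ ≈ 0.360, b = sin(fδ)/sin δ ≈ 1.218.
p = a·p₁ + b·p₂ ≈ (0.167, -0.667, 0.726); φ = arcsin(p_z) ≈ 46.53°, λ = atan2(p_y, p_x) ≈ -75.94°.

≈ lat 46.5°, lon -75.9°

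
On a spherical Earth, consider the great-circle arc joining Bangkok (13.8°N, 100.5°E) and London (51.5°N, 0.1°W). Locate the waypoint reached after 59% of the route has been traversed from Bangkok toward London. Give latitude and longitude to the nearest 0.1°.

≈ 48.0°N, 55.4°E

From cos δ = sin φ₁ sin φ₂ + cos φ₁ cos φ₂ cos Δλ, the central angle is δ ≈ 1.495 rad (85.7°).
Interpolate at f = 0.59 with slerp weights a = sin((1−f)δ)/sin δ ≈ 0.577, b = sin(fδ)/sin δ ≈ 0.774.
p = a·p₁ + b·p₂ ≈ (0.380, 0.550, 0.744); φ = arcsin(p_z) ≈ 48.04°, λ = atan2(p_y, p_x) ≈ 55.37°.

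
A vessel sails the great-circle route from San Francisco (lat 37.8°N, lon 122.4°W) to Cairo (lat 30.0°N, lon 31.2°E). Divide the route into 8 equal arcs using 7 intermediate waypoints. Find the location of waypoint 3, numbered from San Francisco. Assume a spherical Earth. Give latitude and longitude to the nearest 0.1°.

≈ lat 69.3°N, lon 74.6°W

Write both endpoints as unit vectors p₁, p₂ with components (cos φ cos λ, cos φ sin λ, sin φ).
The central angle between the endpoints is δ = arccos(p₁·p₂) ≈ 1.882 rad (107.8°).
Interpolate at f = 3/8 with slerp weights a = sin((1−f)δ)/sin δ ≈ 0.970, b = sin(fδ)/sin δ ≈ 0.681.
p = a·p₁ + b·p₂ ≈ (0.094, -0.341, 0.935); φ = arcsin(p_z) ≈ 69.26°, λ = atan2(p_y, p_x) ≈ -74.58°.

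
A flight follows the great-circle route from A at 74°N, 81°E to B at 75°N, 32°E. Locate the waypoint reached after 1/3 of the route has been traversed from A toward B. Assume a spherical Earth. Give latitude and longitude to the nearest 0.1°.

≈ 75.5°N, 65.8°E

Convert each endpoint to a unit vector on the sphere (x = cos φ cos λ, y = cos φ sin λ, z = sin φ).
The central angle between the endpoints is δ = arccos(p₁·p₂) ≈ 0.223 rad (12.8°).
Interpolate at f = 1/3 with slerp weights a = sin((1−f)δ)/sin δ ≈ 0.670, b = sin(fδ)/sin δ ≈ 0.336.
p = a·p₁ + b·p₂ ≈ (0.103, 0.228, 0.968); φ = arcsin(p_z) ≈ 75.50°, λ = atan2(p_y, p_x) ≈ 65.81°.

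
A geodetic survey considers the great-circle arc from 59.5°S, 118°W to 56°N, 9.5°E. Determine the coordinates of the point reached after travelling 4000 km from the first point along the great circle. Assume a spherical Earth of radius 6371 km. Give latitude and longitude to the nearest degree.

From cos δ = sin φ₁ sin φ₂ + cos φ₁ cos φ₂ cos Δλ, the central angle is δ ≈ 2.662 rad (152.5°). The total great-circle distance is δ·R ≈ 2.662 × 6371 ≈ 16958 km, so the target fraction is f = 4000/16958 ≈ 0.236.
Interpolate at f ≈ 0.236 with slerp weights a = sin((1−f)δ)/sin δ ≈ 1.938, b = sin(fδ)/sin δ ≈ 1.273.
p = a·p₁ + b·p₂ ≈ (0.240, -0.751, -0.615); φ = arcsin(p_z) ≈ -37.95°, λ = atan2(p_y, p_x) ≈ -72.28°.

≈ 38°S, 72°W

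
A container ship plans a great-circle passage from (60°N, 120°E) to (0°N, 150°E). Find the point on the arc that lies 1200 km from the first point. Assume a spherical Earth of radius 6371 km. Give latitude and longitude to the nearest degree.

≈ (51°N, 129°E)

The haversine formula gives a central angle δ ≈ 1.123 rad (64.3°) between the endpoints. The total great-circle distance is δ·R ≈ 1.123 × 6371 ≈ 7154 km, so the target fraction is f = 1200/7154 ≈ 0.168.
Interpolate at f ≈ 0.168 with slerp weights a = sin((1−f)δ)/sin δ ≈ 0.892, b = sin(fδ)/sin δ ≈ 0.208.
p = a·p₁ + b·p₂ ≈ (-0.403, 0.490, 0.773); φ = arcsin(p_z) ≈ 50.61°, λ = atan2(p_y, p_x) ≈ 129.42°.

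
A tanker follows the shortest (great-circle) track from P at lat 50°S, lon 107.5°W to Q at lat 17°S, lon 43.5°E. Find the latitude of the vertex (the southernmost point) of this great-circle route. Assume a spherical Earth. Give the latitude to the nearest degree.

≈ 72°S

The great circle lies in the plane with unit normal n̂ = (p₁ × p₂)/|p₁ × p₂|.
Here n̂_z ≈ +0.314; the vertex latitude is φ_max = arccos|n̂_z| ≈ 71.7°.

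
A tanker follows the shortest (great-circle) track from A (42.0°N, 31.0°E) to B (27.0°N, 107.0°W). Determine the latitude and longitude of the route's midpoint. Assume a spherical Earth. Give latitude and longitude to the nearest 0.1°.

From cos δ = sin φ₁ sin φ₂ + cos φ₁ cos φ₂ cos Δλ, the central angle is δ ≈ 1.760 rad (100.9°).
Interpolate at f = 1/2 with slerp weights a = sin((1−f)δ)/sin δ ≈ 0.785, b = sin(fδ)/sin δ ≈ 0.785.
p = a·p₁ + b·p₂ ≈ (0.295, -0.368, 0.881); φ = arcsin(p_z) ≈ 61.82°, λ = atan2(p_y, p_x) ≈ -51.26°.

≈ (61.8°N, 51.3°W)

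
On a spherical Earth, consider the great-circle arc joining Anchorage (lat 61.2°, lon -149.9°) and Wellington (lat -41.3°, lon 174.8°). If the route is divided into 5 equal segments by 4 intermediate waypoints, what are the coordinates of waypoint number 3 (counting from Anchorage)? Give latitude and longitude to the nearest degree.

≈ lat 0°, lon -174°

Write both endpoints as unit vectors p₁, p₂ with components (cos φ cos λ, cos φ sin λ, sin φ).
The central angle between the endpoints is δ = arccos(p₁·p₂) ≈ 1.858 rad (106.4°).
Interpolate at f = 3/5 with slerp weights a = sin((1−f)δ)/sin δ ≈ 0.705, b = sin(fδ)/sin δ ≈ 0.936.
p = a·p₁ + b·p₂ ≈ (-0.994, -0.107, 0.000); φ = arcsin(p_z) ≈ 0.02°, λ = atan2(p_y, p_x) ≈ -173.88°.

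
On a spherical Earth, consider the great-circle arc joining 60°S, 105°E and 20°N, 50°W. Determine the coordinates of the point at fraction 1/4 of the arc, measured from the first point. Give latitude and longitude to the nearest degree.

From cos δ = sin φ₁ sin φ₂ + cos φ₁ cos φ₂ cos Δλ, the central angle is δ ≈ 2.378 rad (136.2°).
Interpolate at f = 1/4 with slerp weights a = sin((1−f)δ)/sin δ ≈ 1.413, b = sin(fδ)/sin δ ≈ 0.809.
p = a·p₁ + b·p₂ ≈ (0.306, 0.100, -0.947); φ = arcsin(p_z) ≈ -71.22°, λ = atan2(p_y, p_x) ≈ 18.05°.

≈ 71°S, 18°E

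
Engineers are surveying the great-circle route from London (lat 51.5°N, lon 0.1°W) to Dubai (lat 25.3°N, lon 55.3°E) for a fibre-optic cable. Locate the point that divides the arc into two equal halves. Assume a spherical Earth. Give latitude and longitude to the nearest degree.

≈ lat 42°N, lon 33°E

The haversine formula gives a central angle δ ≈ 0.858 rad (49.2°) between the endpoints.
Interpolate at f = 1/2 with slerp weights a = sin((1−f)δ)/sin δ ≈ 0.550, b = sin(fδ)/sin δ ≈ 0.550.
p = a·p₁ + b·p₂ ≈ (0.625, 0.408, 0.665); φ = arcsin(p_z) ≈ 41.70°, λ = atan2(p_y, p_x) ≈ 33.13°.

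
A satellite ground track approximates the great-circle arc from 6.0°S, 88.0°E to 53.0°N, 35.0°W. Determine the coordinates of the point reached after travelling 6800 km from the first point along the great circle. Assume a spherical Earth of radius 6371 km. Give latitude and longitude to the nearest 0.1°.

≈ 42.5°N, 46.9°E

From cos δ = sin φ₁ sin φ₂ + cos φ₁ cos φ₂ cos Δλ, the central angle is δ ≈ 1.993 rad (114.2°). The total great-circle distance is δ·R ≈ 1.993 × 6371 ≈ 12695 km, so the target fraction is f = 6800/12695 ≈ 0.536.
Interpolate at f ≈ 0.536 with slerp weights a = sin((1−f)δ)/sin δ ≈ 0.876, b = sin(fδ)/sin δ ≈ 0.960.
p = a·p₁ + b·p₂ ≈ (0.504, 0.539, 0.675); φ = arcsin(p_z) ≈ 42.47°, λ = atan2(p_y, p_x) ≈ 46.93°.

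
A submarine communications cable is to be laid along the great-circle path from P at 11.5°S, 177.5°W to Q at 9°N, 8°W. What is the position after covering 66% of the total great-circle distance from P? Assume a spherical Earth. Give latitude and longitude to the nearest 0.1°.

≈ 7.2°S, 63.5°W

Write both endpoints as unit vectors p₁, p₂ with components (cos φ cos λ, cos φ sin λ, sin φ).
The central angle between the endpoints is δ = arccos(p₁·p₂) ≈ 2.956 rad (169.4°).
Interpolate at f = 0.66 with slerp weights a = sin((1−f)δ)/sin δ ≈ 4.577, b = sin(fδ)/sin δ ≈ 5.034.
p = a·p₁ + b·p₂ ≈ (0.443, -0.888, -0.125); φ = arcsin(p_z) ≈ -7.18°, λ = atan2(p_y, p_x) ≈ -63.46°.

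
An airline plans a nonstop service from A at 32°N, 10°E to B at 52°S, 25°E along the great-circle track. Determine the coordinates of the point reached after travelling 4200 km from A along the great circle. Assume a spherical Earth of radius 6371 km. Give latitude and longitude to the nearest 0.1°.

≈ 5.4°S, 15.6°E

Convert each endpoint to a unit vector on the sphere (x = cos φ cos λ, y = cos φ sin λ, z = sin φ).
The central angle between the endpoints is δ = arccos(p₁·p₂) ≈ 1.484 rad (85.0°). The total great-circle distance is δ·R ≈ 1.484 × 6371 ≈ 9454 km, so the target fraction is f = 4200/9454 ≈ 0.444.
Interpolate at f ≈ 0.444 with slerp weights a = sin((1−f)δ)/sin δ ≈ 0.737, b = sin(fδ)/sin δ ≈ 0.615.
p = a·p₁ + b·p₂ ≈ (0.959, 0.269, -0.094); φ = arcsin(p_z) ≈ -5.39°, λ = atan2(p_y, p_x) ≈ 15.65°.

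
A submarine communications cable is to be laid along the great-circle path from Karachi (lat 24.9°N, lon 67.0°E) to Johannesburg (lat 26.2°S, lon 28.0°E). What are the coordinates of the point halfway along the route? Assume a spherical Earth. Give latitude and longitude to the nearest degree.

≈ lat 1°S, lon 48°E

From cos δ = sin φ₁ sin φ₂ + cos φ₁ cos φ₂ cos Δλ, the central angle is δ ≈ 1.108 rad (63.5°).
Interpolate at f = 1/2 with slerp weights a = sin((1−f)δ)/sin δ ≈ 0.588, b = sin(fδ)/sin δ ≈ 0.588.
p = a·p₁ + b·p₂ ≈ (0.674, 0.739, -0.012); φ = arcsin(p_z) ≈ -0.69°, λ = atan2(p_y, p_x) ≈ 47.61°.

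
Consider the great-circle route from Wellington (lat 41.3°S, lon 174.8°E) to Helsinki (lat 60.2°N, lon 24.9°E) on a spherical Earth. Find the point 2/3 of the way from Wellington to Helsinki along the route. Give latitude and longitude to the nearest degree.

≈ lat 49°N, lon 119°E

The haversine formula gives a central angle δ ≈ 2.681 rad (153.6°) between the endpoints.
Interpolate at f = 2/3 with slerp weights a = sin((1−f)δ)/sin δ ≈ 1.753, b = sin(fδ)/sin δ ≈ 2.197.
p = a·p₁ + b·p₂ ≈ (-0.321, 0.579, 0.749); φ = arcsin(p_z) ≈ 48.53°, λ = atan2(p_y, p_x) ≈ 119.02°.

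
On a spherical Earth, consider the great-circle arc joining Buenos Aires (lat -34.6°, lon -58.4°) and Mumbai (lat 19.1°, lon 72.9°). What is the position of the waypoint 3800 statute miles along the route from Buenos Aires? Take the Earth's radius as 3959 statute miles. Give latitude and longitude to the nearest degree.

≈ lat -24°, lon 4°

The haversine formula gives a central angle δ ≈ 2.345 rad (134.4°) between the endpoints. The total great-circle distance is δ·R ≈ 2.345 × 3959 ≈ 9284 mi, so the target fraction is f = 3800/9284 ≈ 0.409.
Interpolate at f ≈ 0.409 with slerp weights a = sin((1−f)δ)/sin δ ≈ 1.375, b = sin(fδ)/sin δ ≈ 1.146.
p = a·p₁ + b·p₂ ≈ (0.911, 0.071, -0.406); φ = arcsin(p_z) ≈ -23.94°, λ = atan2(p_y, p_x) ≈ 4.45°.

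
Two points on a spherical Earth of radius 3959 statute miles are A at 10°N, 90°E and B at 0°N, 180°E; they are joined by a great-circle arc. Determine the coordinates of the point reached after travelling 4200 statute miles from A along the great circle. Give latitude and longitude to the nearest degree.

≈ 5°N, 151°E

From cos δ = sin φ₁ sin φ₂ + cos φ₁ cos φ₂ cos Δλ, the central angle is δ ≈ 1.571 rad (90.0°). The total great-circle distance is δ·R ≈ 1.571 × 3959 ≈ 6219 mi, so the target fraction is f = 4200/6219 ≈ 0.675.
Interpolate at f ≈ 0.675 with slerp weights a = sin((1−f)δ)/sin δ ≈ 0.488, b = sin(fδ)/sin δ ≈ 0.873.
p = a·p₁ + b·p₂ ≈ (-0.873, 0.481, 0.085); φ = arcsin(p_z) ≈ 4.86°, λ = atan2(p_y, p_x) ≈ 151.16°.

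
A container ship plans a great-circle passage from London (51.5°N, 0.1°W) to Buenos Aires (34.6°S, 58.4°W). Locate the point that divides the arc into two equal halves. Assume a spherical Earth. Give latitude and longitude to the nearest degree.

Write both endpoints as unit vectors p₁, p₂ with components (cos φ cos λ, cos φ sin λ, sin φ).
The central angle between the endpoints is δ = arccos(p₁·p₂) ≈ 1.747 rad (100.1°).
Interpolate at f = 1/2 with slerp weights a = sin((1−f)δ)/sin δ ≈ 0.779, b = sin(fδ)/sin δ ≈ 0.779.
p = a·p₁ + b·p₂ ≈ (0.820, -0.547, 0.167); φ = arcsin(p_z) ≈ 9.63°, λ = atan2(p_y, p_x) ≈ -33.68°.

≈ (10°N, 34°W)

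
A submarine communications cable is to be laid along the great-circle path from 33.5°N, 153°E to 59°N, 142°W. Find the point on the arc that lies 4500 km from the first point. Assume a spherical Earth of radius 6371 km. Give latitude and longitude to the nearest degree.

Convert each endpoint to a unit vector on the sphere (x = cos φ cos λ, y = cos φ sin λ, z = sin φ).
The central angle between the endpoints is δ = arccos(p₁·p₂) ≈ 0.857 rad (49.1°). The total great-circle distance is δ·R ≈ 0.857 × 6371 ≈ 5461 km, so the target fraction is f = 4500/5461 ≈ 0.824.
Interpolate at f ≈ 0.824 with slerp weights a = sin((1−f)δ)/sin δ ≈ 0.199, b = sin(fδ)/sin δ ≈ 0.859.
p = a·p₁ + b·p₂ ≈ (-0.496, -0.197, 0.846); φ = arcsin(p_z) ≈ 57.74°, λ = atan2(p_y, p_x) ≈ -158.34°.

≈ 58°N, 158°W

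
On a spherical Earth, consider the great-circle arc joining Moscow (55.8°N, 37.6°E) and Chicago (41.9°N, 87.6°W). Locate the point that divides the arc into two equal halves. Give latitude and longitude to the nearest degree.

≈ (67°N, 40°W)

Convert each endpoint to a unit vector on the sphere (x = cos φ cos λ, y = cos φ sin λ, z = sin φ).
The central angle between the endpoints is δ = arccos(p₁·p₂) ≈ 1.254 rad (71.9°).
Interpolate at f = 1/2 with slerp weights a = sin((1−f)δ)/sin δ ≈ 0.618, b = sin(fδ)/sin δ ≈ 0.618.
p = a·p₁ + b·p₂ ≈ (0.294, -0.247, 0.923); φ = arcsin(p_z) ≈ 67.39°, λ = atan2(p_y, p_x) ≈ -40.06°.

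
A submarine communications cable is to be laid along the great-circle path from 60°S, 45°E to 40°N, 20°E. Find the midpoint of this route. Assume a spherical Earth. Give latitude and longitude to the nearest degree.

≈ 10°S, 30°E

From cos δ = sin φ₁ sin φ₂ + cos φ₁ cos φ₂ cos Δλ, the central angle is δ ≈ 1.782 rad (102.1°).
Interpolate at f = 1/2 with slerp weights a = sin((1−f)δ)/sin δ ≈ 0.795, b = sin(fδ)/sin δ ≈ 0.795.
p = a·p₁ + b·p₂ ≈ (0.854, 0.490, -0.178); φ = arcsin(p_z) ≈ -10.23°, λ = atan2(p_y, p_x) ≈ 29.83°.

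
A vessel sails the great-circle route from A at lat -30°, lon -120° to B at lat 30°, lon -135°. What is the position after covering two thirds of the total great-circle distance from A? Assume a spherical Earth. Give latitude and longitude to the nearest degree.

≈ lat 10°, lon -130°

Convert each endpoint to a unit vector on the sphere (x = cos φ cos λ, y = cos φ sin λ, z = sin φ).
The central angle between the endpoints is δ = arccos(p₁·p₂) ≈ 1.076 rad (61.7°).
Interpolate at f = 2/3 with slerp weights a = sin((1−f)δ)/sin δ ≈ 0.399, b = sin(fδ)/sin δ ≈ 0.747.
p = a·p₁ + b·p₂ ≈ (-0.630, -0.757, 0.174); φ = arcsin(p_z) ≈ 10.02°, λ = atan2(p_y, p_x) ≈ -129.79°.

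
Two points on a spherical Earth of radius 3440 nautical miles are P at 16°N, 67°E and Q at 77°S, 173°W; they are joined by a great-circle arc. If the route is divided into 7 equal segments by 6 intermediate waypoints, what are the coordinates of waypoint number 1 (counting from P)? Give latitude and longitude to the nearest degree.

Convert each endpoint to a unit vector on the sphere (x = cos φ cos λ, y = cos φ sin λ, z = sin φ).
The central angle between the endpoints is δ = arccos(p₁·p₂) ≈ 1.957 rad (112.1°).
Interpolate at f = 1/7 with slerp weights a = sin((1−f)δ)/sin δ ≈ 1.073, b = sin(fδ)/sin δ ≈ 0.298.
p = a·p₁ + b·p₂ ≈ (0.337, 0.942, 0.006); φ = arcsin(p_z) ≈ 0.32°, λ = atan2(p_y, p_x) ≈ 70.33°.

≈ 0°N, 70°E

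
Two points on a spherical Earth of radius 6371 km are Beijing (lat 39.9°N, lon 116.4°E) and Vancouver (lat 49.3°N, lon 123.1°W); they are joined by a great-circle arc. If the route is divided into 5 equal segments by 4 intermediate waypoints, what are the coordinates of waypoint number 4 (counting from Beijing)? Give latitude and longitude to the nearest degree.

≈ lat 59°N, lon 144°W

Write both endpoints as unit vectors p₁, p₂ with components (cos φ cos λ, cos φ sin λ, sin φ).
The central angle between the endpoints is δ = arccos(p₁·p₂) ≈ 1.336 rad (76.6°).
Interpolate at f = 4/5 with slerp weights a = sin((1−f)δ)/sin δ ≈ 0.272, b = sin(fδ)/sin δ ≈ 0.901.
p = a·p₁ + b·p₂ ≈ (-0.414, -0.306, 0.858); φ = arcsin(p_z) ≈ 59.04°, λ = atan2(p_y, p_x) ≈ -143.52°.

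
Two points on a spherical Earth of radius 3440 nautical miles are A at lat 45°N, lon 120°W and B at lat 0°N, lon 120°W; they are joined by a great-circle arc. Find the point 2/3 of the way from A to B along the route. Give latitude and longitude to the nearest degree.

Write both endpoints as unit vectors p₁, p₂ with components (cos φ cos λ, cos φ sin λ, sin φ).
The central angle between the endpoints is δ = arccos(p₁·p₂) ≈ 0.785 rad (45.0°).
Interpolate at f = 2/3 with slerp weights a = sin((1−f)δ)/sin δ ≈ 0.366, b = sin(fδ)/sin δ ≈ 0.707.
p = a·p₁ + b·p₂ ≈ (-0.483, -0.837, 0.259); φ = arcsin(p_z) ≈ 15.00°, λ = atan2(p_y, p_x) ≈ -120.00°.

≈ lat 15°N, lon 120°W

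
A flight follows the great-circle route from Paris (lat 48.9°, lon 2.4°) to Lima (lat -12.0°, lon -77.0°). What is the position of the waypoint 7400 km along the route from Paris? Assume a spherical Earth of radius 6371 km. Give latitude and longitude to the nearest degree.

The haversine formula gives a central angle δ ≈ 1.609 rad (92.2°) between the endpoints. The total great-circle distance is δ·R ≈ 1.609 × 6371 ≈ 10252 km, so the target fraction is f = 7400/10252 ≈ 0.722.
Interpolate at f ≈ 0.722 with slerp weights a = sin((1−f)δ)/sin δ ≈ 0.433, b = sin(fδ)/sin δ ≈ 0.918.
p = a·p₁ + b·p₂ ≈ (0.487, -0.863, 0.136); φ = arcsin(p_z) ≈ 7.79°, λ = atan2(p_y, p_x) ≈ -60.59°.

≈ lat 8°, lon -61°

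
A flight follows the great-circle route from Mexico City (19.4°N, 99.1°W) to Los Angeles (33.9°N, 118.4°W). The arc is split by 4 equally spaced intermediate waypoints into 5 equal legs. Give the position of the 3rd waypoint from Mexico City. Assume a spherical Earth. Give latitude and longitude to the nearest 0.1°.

≈ 28.4°N, 110.1°W

The haversine formula gives a central angle δ ≈ 0.392 rad (22.5°) between the endpoints.
Interpolate at f = 3/5 with slerp weights a = sin((1−f)δ)/sin δ ≈ 0.409, b = sin(fδ)/sin δ ≈ 0.610.
p = a·p₁ + b·p₂ ≈ (-0.302, -0.826, 0.476); φ = arcsin(p_z) ≈ 28.42°, λ = atan2(p_y, p_x) ≈ -110.07°.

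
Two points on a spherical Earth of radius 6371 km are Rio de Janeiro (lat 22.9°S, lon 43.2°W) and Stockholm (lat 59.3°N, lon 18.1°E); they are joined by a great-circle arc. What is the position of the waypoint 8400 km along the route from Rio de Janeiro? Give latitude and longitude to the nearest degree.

≈ lat 44°N, lon 6°W

Write both endpoints as unit vectors p₁, p₂ with components (cos φ cos λ, cos φ sin λ, sin φ).
The central angle between the endpoints is δ = arccos(p₁·p₂) ≈ 1.680 rad (96.2°). The total great-circle distance is δ·R ≈ 1.680 × 6371 ≈ 10702 km, so the target fraction is f = 8400/10702 ≈ 0.785.
Interpolate at f ≈ 0.785 with slerp weights a = sin((1−f)δ)/sin δ ≈ 0.356, b = sin(fδ)/sin δ ≈ 0.974.
p = a·p₁ + b·p₂ ≈ (0.711, -0.070, 0.699); φ = arcsin(p_z) ≈ 44.37°, λ = atan2(p_y, p_x) ≈ -5.60°.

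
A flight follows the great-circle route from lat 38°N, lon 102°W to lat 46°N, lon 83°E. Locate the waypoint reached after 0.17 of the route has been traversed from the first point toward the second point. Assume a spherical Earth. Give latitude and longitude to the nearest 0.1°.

Convert each endpoint to a unit vector on the sphere (x = cos φ cos λ, y = cos φ sin λ, z = sin φ).
The central angle between the endpoints is δ = arccos(p₁·p₂) ≈ 1.673 rad (95.9°).
Interpolate at f = 0.17 with slerp weights a = sin((1−f)δ)/sin δ ≈ 0.989, b = sin(fδ)/sin δ ≈ 0.282.
p = a·p₁ + b·p₂ ≈ (-0.138, -0.568, 0.812); φ = arcsin(p_z) ≈ 54.26°, λ = atan2(p_y, p_x) ≈ -103.68°.

≈ lat 54.3°N, lon 103.7°W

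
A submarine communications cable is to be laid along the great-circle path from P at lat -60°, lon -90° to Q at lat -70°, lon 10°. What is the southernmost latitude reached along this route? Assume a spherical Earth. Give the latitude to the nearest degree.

≈ -74°

The great circle lies in the plane with unit normal n̂ = (p₁ × p₂)/|p₁ × p₂|.
Here n̂_z ≈ +0.271; the vertex latitude is φ_max = arccos|n̂_z| ≈ 74.3°.
Check via Clairaut: cos φ_max = |cos φ₁| · sin C = cos(60.0°)·sin(147.1°) ≈ 0.271, again giving ≈ 74.3°.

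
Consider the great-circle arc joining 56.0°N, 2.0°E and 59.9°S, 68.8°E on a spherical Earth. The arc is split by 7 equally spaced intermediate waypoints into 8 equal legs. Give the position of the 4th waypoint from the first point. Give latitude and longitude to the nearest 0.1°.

≈ 2.3°S, 33.3°E

Write both endpoints as unit vectors p₁, p₂ with components (cos φ cos λ, cos φ sin λ, sin φ).
The central angle between the endpoints is δ = arccos(p₁·p₂) ≈ 2.223 rad (127.4°).
Interpolate at f = 4/8 with slerp weights a = sin((1−f)δ)/sin δ ≈ 1.128, b = sin(fδ)/sin δ ≈ 1.128.
p = a·p₁ + b·p₂ ≈ (0.835, 0.549, -0.041); φ = arcsin(p_z) ≈ -2.33°, λ = atan2(p_y, p_x) ≈ 33.35°.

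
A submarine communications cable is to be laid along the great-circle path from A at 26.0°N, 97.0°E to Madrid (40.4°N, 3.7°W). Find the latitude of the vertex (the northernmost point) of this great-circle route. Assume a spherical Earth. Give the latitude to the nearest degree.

≈ 47°N

The great circle lies in the plane with unit normal n̂ = (p₁ × p₂)/|p₁ × p₂|.
Here n̂_z ≈ -0.681; the vertex latitude is φ_max = arccos|n̂_z| ≈ 47.1°.
Check via Clairaut: cos φ_max = |cos φ₁| · sin C = cos(26.0°)·sin(49.3°) ≈ 0.681, again giving ≈ 47.1°.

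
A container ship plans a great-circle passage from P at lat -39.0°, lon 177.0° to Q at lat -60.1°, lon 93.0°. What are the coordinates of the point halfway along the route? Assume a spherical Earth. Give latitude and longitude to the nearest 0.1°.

≈ lat -57.1°, lon 146.1°

From cos δ = sin φ₁ sin φ₂ + cos φ₁ cos φ₂ cos Δλ, the central angle is δ ≈ 0.945 rad (54.1°).
Interpolate at f = 1/2 with slerp weights a = sin((1−f)δ)/sin δ ≈ 0.561, b = sin(fδ)/sin δ ≈ 0.561.
p = a·p₁ + b·p₂ ≈ (-0.450, 0.302, -0.840); φ = arcsin(p_z) ≈ -57.15°, λ = atan2(p_y, p_x) ≈ 146.13°.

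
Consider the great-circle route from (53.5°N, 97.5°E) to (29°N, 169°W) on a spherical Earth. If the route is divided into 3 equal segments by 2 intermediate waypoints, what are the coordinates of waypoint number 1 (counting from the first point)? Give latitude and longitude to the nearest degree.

Write both endpoints as unit vectors p₁, p₂ with components (cos φ cos λ, cos φ sin λ, sin φ).
The central angle between the endpoints is δ = arccos(p₁·p₂) ≈ 1.205 rad (69.0°).
Interpolate at f = 1/3 with slerp weights a = sin((1−f)δ)/sin δ ≈ 0.771, b = sin(fδ)/sin δ ≈ 0.419.
p = a·p₁ + b·p₂ ≈ (-0.419, 0.385, 0.822); φ = arcsin(p_z) ≈ 55.33°, λ = atan2(p_y, p_x) ≈ 137.47°.

≈ (55°N, 137°E)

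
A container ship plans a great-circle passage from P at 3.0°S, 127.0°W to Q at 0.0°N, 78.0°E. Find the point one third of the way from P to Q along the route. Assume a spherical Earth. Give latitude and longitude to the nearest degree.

≈ 7°S, 179°W

Write both endpoints as unit vectors p₁, p₂ with components (cos φ cos λ, cos φ sin λ, sin φ).
The central angle between the endpoints is δ = arccos(p₁·p₂) ≈ 2.702 rad (154.8°).
Interpolate at f = 1/3 with slerp weights a = sin((1−f)δ)/sin δ ≈ 2.289, b = sin(fδ)/sin δ ≈ 1.843.
p = a·p₁ + b·p₂ ≈ (-0.993, -0.023, -0.120); φ = arcsin(p_z) ≈ -6.88°, λ = atan2(p_y, p_x) ≈ -178.68°.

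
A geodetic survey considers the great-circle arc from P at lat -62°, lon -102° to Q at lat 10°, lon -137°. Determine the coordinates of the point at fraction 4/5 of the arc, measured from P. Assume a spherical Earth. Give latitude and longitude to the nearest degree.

≈ lat -5°, lon -133°

Convert each endpoint to a unit vector on the sphere (x = cos φ cos λ, y = cos φ sin λ, z = sin φ).
The central angle between the endpoints is δ = arccos(p₁·p₂) ≈ 1.343 rad (77.0°).
Interpolate at f = 4/5 with slerp weights a = sin((1−f)δ)/sin δ ≈ 0.272, b = sin(fδ)/sin δ ≈ 0.903.
p = a·p₁ + b·p₂ ≈ (-0.677, -0.731, -0.084); φ = arcsin(p_z) ≈ -4.81°, λ = atan2(p_y, p_x) ≈ -132.78°.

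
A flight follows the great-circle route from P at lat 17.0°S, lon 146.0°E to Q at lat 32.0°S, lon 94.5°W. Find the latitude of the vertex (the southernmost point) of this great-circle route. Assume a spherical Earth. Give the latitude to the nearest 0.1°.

The great circle lies in the plane with unit normal n̂ = (p₁ × p₂)/|p₁ × p₂|.
Here n̂_z ≈ +0.728; the vertex latitude is φ_max = arccos|n̂_z| ≈ 43.3°.
Check via Clairaut: cos φ_max = |cos φ₁| · sin C = cos(17.0°)·sin(130.4°) ≈ 0.728, again giving ≈ 43.3°.

≈ 43.3°S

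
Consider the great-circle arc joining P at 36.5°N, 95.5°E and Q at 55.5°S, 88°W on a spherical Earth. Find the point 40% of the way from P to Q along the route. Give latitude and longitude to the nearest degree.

The haversine formula gives a central angle δ ≈ 2.807 rad (160.9°) between the endpoints.
Interpolate at f = 0.40 with slerp weights a = sin((1−f)δ)/sin δ ≈ 3.029, b = sin(fδ)/sin δ ≈ 2.748.
p = a·p₁ + b·p₂ ≈ (-0.179, 0.868, -0.463); φ = arcsin(p_z) ≈ -27.58°, λ = atan2(p_y, p_x) ≈ 101.65°.

≈ 28°S, 102°E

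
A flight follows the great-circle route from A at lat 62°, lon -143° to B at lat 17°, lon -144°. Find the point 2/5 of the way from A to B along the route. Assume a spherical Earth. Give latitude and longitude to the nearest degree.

≈ lat 44°, lon -144°

Write both endpoints as unit vectors p₁, p₂ with components (cos φ cos λ, cos φ sin λ, sin φ).
The central angle between the endpoints is δ = arccos(p₁·p₂) ≈ 0.785 rad (45.0°).
Interpolate at f = 2/5 with slerp weights a = sin((1−f)δ)/sin δ ≈ 0.642, b = sin(fδ)/sin δ ≈ 0.437.
p = a·p₁ + b·p₂ ≈ (-0.579, -0.427, 0.695); φ = arcsin(p_z) ≈ 44.00°, λ = atan2(p_y, p_x) ≈ -143.58°.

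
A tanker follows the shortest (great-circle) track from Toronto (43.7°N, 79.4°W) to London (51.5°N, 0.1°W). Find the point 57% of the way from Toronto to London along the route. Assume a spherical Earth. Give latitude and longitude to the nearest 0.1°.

The haversine formula gives a central angle δ ≈ 0.897 rad (51.4°) between the endpoints.
Interpolate at f = 0.57 with slerp weights a = sin((1−f)δ)/sin δ ≈ 0.481, b = sin(fδ)/sin δ ≈ 0.626.
p = a·p₁ + b·p₂ ≈ (0.454, -0.343, 0.823); φ = arcsin(p_z) ≈ 55.34°, λ = atan2(p_y, p_x) ≈ -37.07°.

≈ (55.3°N, 37.1°W)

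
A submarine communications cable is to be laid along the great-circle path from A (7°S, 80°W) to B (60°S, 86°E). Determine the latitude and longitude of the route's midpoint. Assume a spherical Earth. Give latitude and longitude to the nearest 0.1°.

≈ (62.2°S, 66.6°W)

Write both endpoints as unit vectors p₁, p₂ with components (cos φ cos λ, cos φ sin λ, sin φ).
The central angle between the endpoints is δ = arccos(p₁·p₂) ≈ 1.956 rad (112.1°).
Interpolate at f = 1/2 with slerp weights a = sin((1−f)δ)/sin δ ≈ 0.895, b = sin(fδ)/sin δ ≈ 0.895.
p = a·p₁ + b·p₂ ≈ (0.186, -0.428, -0.884); φ = arcsin(p_z) ≈ -62.17°, λ = atan2(p_y, p_x) ≈ -66.59°.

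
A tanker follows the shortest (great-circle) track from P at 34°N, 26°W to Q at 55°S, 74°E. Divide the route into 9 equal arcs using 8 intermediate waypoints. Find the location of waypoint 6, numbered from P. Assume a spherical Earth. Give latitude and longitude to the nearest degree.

Convert each endpoint to a unit vector on the sphere (x = cos φ cos λ, y = cos φ sin λ, z = sin φ).
The central angle between the endpoints is δ = arccos(p₁·p₂) ≈ 2.142 rad (122.7°).
Interpolate at f = 6/9 with slerp weights a = sin((1−f)δ)/sin δ ≈ 0.778, b = sin(fδ)/sin δ ≈ 1.177.
p = a·p₁ + b·p₂ ≈ (0.766, 0.366, -0.529); φ = arcsin(p_z) ≈ -31.91°, λ = atan2(p_y, p_x) ≈ 25.53°.

≈ 32°S, 26°E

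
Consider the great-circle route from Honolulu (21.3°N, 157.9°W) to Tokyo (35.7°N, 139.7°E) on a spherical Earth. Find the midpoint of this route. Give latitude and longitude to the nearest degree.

Write both endpoints as unit vectors p₁, p₂ with components (cos φ cos λ, cos φ sin λ, sin φ).
The central angle between the endpoints is δ = arccos(p₁·p₂) ≈ 0.973 rad (55.8°).
Interpolate at f = 1/2 with slerp weights a = sin((1−f)δ)/sin δ ≈ 0.566, b = sin(fδ)/sin δ ≈ 0.566.
p = a·p₁ + b·p₂ ≈ (-0.839, 0.099, 0.536); φ = arcsin(p_z) ≈ 32.38°, λ = atan2(p_y, p_x) ≈ 173.28°.

≈ 32°N, 173°E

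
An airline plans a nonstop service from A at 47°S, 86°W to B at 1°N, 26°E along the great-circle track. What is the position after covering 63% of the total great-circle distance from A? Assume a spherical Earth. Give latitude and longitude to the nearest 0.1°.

Write both endpoints as unit vectors p₁, p₂ with components (cos φ cos λ, cos φ sin λ, sin φ).
The central angle between the endpoints is δ = arccos(p₁·p₂) ≈ 1.842 rad (105.6°).
Interpolate at f = 0.63 with slerp weights a = sin((1−f)δ)/sin δ ≈ 0.654, b = sin(fδ)/sin δ ≈ 0.952.
p = a·p₁ + b·p₂ ≈ (0.887, -0.028, -0.462); φ = arcsin(p_z) ≈ -27.50°, λ = atan2(p_y, p_x) ≈ -1.79°.

≈ 27.5°S, 1.8°W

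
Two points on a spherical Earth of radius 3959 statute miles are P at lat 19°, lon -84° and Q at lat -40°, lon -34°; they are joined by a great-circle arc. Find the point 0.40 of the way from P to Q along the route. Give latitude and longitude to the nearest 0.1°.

The haversine formula gives a central angle δ ≈ 1.312 rad (75.1°) between the endpoints.
Interpolate at f = 0.40 with slerp weights a = sin((1−f)δ)/sin δ ≈ 0.733, b = sin(fδ)/sin δ ≈ 0.518.
p = a·p₁ + b·p₂ ≈ (0.402, -0.911, -0.095); φ = arcsin(p_z) ≈ -5.43°, λ = atan2(p_y, p_x) ≈ -66.21°.

≈ lat -5.4°, lon -66.2°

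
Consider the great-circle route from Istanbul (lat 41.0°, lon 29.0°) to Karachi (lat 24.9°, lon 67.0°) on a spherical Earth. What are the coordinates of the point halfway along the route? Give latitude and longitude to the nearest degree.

≈ lat 34°, lon 50°

Write both endpoints as unit vectors p₁, p₂ with components (cos φ cos λ, cos φ sin λ, sin φ).
The central angle between the endpoints is δ = arccos(p₁·p₂) ≈ 0.617 rad (35.3°).
Interpolate at f = 1/2 with slerp weights a = sin((1−f)δ)/sin δ ≈ 0.525, b = sin(fδ)/sin δ ≈ 0.525.
p = a·p₁ + b·p₂ ≈ (0.532, 0.630, 0.565); φ = arcsin(p_z) ≈ 34.42°, λ = atan2(p_y, p_x) ≈ 49.81°.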